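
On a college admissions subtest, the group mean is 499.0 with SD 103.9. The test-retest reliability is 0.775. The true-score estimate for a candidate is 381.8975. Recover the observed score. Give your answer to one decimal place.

347.9

T̂ = ρX + (1 − ρ)μ  ⇒  X = (T̂ − (1 − ρ)μ) / ρ
X = (381.8975 − 0.225 × 499.0) / 0.775 = (381.8975 − 112.2750) / 0.775 = 269.6225 / 0.775 = 347.900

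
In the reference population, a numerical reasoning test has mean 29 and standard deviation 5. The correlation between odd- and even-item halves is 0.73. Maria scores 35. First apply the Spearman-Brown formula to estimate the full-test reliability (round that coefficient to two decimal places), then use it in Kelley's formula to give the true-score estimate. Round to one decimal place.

34.0

Spearman-Brown: ρ = 2r/(1 + r) = 2(0.73)/(1 + 0.73) = 1.460/1.73 = 0.8439 → 0.84
T̂ = ρX + (1 − ρ)μ
  = 0.84 × 35 + 0.16 × 29
  = 29.40 + 4.64
  = 34.04
  ≈ 34.0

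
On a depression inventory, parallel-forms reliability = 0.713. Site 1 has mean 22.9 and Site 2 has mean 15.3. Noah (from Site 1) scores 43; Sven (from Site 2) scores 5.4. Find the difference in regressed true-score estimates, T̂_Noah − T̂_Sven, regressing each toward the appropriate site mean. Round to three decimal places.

28.990

T̂_Noah = 0.713(43) + 0.287(22.9) = 37.23130
T̂_Sven = 0.713(5.4) + 0.287(15.3) = 8.24130
Difference = 37.23130 − 8.24130 = 28.99000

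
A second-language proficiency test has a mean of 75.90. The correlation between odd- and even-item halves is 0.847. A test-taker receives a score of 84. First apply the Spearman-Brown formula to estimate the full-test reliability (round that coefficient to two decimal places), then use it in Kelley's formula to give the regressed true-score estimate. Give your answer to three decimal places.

83.352

Spearman-Brown: ρ = 2r/(1 + r) = 2(0.847)/(1 + 0.847) = 1.6940/1.847 = 0.9172 → 0.92
T̂ = ρX + (1 − ρ)μ
  = 0.92 × 84 + 0.08 × 75.90
  = 77.28 + 6.0720
  = 83.3520
  ≈ 83.352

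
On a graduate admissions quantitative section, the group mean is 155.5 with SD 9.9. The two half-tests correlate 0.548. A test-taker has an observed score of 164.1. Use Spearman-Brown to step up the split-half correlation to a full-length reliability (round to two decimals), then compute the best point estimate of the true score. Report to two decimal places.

161.61

Spearman-Brown: ρ = 2r/(1 + r) = 2(0.548)/(1 + 0.548) = 1.0960/1.548 = 0.7080 → 0.71
T̂ = ρX + (1 − ρ)μ
  = 0.71 × 164.1 + 0.29 × 155.5
  = 116.511 + 45.095
  = 161.606
  ≈ 161.61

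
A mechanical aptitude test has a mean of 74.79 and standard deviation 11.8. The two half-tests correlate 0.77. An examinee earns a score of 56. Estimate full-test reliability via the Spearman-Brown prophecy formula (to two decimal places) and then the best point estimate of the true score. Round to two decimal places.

58.44

Spearman-Brown: ρ = 2r/(1 + r) = 2(0.77)/(1 + 0.77) = 1.540/1.77 = 0.8701 → 0.87
Kelley's formula gives T̂ = 0.87·56 + 0.13·74.79 = 48.72 + 9.7227 = 58.443.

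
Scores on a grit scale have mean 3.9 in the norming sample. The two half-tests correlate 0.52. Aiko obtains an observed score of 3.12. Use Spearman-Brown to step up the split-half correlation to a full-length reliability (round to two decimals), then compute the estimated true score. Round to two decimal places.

Spearman-Brown: ρ = 2r/(1 + r) = 2(0.52)/(1 + 0.52) = 1.040/1.52 = 0.6842 → 0.68
Weight the observed score by reliability and the mean by (1 − reliability): T̂ = 0.68·3.12 + 0.32·3.9 = 2.1216 + 1.248 = 3.370.

3.37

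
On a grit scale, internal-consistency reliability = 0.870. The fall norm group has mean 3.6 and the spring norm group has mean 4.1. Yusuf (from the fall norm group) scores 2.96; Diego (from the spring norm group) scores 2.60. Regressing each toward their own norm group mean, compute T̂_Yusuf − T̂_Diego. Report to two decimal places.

T̂_Yusuf = 0.870(2.96) + 0.130(3.6) = 3.0432
T̂_Diego = 0.870(2.60) + 0.130(4.1) = 2.7950
Difference = 3.0432 − 2.7950 = 0.2482

0.25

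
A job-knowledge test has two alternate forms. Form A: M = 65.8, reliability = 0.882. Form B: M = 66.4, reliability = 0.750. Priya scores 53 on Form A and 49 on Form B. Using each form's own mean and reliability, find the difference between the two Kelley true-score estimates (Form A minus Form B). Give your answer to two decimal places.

T̂_A = 0.882(53) + 0.118(65.8) = 54.5104
T̂_B = 0.750(49) + 0.250(66.4) = 53.3500
T̂_A − T̂_B = 1.1604

1.16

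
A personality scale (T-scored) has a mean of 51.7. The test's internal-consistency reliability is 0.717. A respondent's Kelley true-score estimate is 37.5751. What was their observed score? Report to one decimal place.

32.0

T̂ = ρX + (1 − ρ)μ  ⇒  X = (T̂ − (1 − ρ)μ) / ρ
X = (37.5751 − 0.283 × 51.7) / 0.717 = (37.5751 − 14.6311) / 0.717 = 22.9440 / 0.717 = 32.000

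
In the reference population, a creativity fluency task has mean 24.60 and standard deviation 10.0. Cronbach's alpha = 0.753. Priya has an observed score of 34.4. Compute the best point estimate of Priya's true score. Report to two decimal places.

31.98

Regress the observed score toward the mean by the unreliability: T̂ = 0.753·34.4 + 0.247·24.60 = 25.9032 + 6.07620 = 31.979.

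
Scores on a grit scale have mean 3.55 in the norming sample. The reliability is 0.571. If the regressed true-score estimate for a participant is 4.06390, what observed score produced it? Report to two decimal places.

T̂ = ρX + (1 − ρ)μ  ⇒  X = (T̂ − (1 − ρ)μ) / ρ
X = (4.06390 − 0.429 × 3.55) / 0.571 = (4.06390 − 1.52295) / 0.571 = 2.54095 / 0.571 = 4.4500

4.45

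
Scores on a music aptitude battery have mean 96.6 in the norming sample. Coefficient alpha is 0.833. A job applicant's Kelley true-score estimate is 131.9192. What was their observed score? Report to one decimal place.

139.0

T̂ = ρX + (1 − ρ)μ  ⇒  X = (T̂ − (1 − ρ)μ) / ρ
X = (131.9192 − 0.167 × 96.6) / 0.833 = (131.9192 − 16.1322) / 0.833 = 115.7870 / 0.833 = 139.000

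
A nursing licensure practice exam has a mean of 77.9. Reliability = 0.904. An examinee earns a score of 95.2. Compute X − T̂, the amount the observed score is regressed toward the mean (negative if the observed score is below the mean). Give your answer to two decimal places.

1.66

T̂ = 0.904(95.2) + 0.096(77.9) = 86.0608 + 7.4784 = 93.5392 → 93.539
X − T̂ = 95.2 − 93.539 = 1.661 → 1.66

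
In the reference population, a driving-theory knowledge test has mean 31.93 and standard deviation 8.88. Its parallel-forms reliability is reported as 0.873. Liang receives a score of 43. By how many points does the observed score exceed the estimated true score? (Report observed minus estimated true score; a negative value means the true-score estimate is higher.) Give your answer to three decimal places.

1.406

Weight the observed score by reliability and the mean by (1 − reliability): T̂ = 0.873·43 + 0.127·31.93 = 37.539 + 4.05511 = 41.59411.
X − T̂ = 43 − 41.5941 = 1.4059 → 1.406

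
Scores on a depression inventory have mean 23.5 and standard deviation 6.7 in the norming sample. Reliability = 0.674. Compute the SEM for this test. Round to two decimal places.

SEM = SD · √(1 − ρ) = 6.7 × √0.326 = 6.7 × 0.5710 = 3.825

3.83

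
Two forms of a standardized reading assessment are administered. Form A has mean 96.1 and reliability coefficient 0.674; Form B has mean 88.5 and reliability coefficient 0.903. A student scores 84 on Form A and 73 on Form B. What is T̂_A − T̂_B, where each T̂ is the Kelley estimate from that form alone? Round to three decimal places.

T̂_A = 0.674(84) + 0.326(96.1) = 87.94460
T̂_B = 0.903(73) + 0.097(88.5) = 74.50350
T̂_A − T̂_B = 13.44110

13.441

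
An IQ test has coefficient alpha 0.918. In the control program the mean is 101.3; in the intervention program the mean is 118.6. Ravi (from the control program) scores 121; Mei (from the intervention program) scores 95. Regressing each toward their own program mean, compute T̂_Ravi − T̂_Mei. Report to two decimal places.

T̂_Ravi = 0.918(121) + 0.082(101.3) = 119.3846
T̂_Mei = 0.918(95) + 0.082(118.6) = 96.9352
Difference = 119.3846 − 96.9352 = 22.4494

22.45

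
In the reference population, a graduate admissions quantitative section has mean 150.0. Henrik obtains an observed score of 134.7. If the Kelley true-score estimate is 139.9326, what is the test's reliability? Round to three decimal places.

T̂ = ρX + (1 − ρ)μ  ⇒  T̂ − μ = ρ(X − μ)
ρ = (T̂ − μ)/(X − μ) = (139.9326 − 150.0) / (134.7 − 150.0) = -10.0674 / -15.3 = 0.65800

0.658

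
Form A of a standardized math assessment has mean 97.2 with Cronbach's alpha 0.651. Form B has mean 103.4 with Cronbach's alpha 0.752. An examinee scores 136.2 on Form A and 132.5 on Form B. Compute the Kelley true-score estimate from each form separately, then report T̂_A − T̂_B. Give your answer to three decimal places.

T̂_A = 0.651(136.2) + 0.349(97.2) = 122.58900
T̂_B = 0.752(132.5) + 0.248(103.4) = 125.28320
T̂_A − T̂_B = -2.69420

-2.694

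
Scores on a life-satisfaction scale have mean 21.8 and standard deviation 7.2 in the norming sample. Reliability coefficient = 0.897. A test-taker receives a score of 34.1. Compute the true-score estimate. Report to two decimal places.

Kelley's formula gives T̂ = 0.897·34.1 + 0.103·21.8 = 30.5877 + 2.2454 = 32.833.

32.83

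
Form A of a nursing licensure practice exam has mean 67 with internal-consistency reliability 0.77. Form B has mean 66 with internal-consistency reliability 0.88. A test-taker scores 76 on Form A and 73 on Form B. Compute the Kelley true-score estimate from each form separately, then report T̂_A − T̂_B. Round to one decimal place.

T̂_A = 0.77(76) + 0.23(67) = 73.930
T̂_B = 0.88(73) + 0.12(66) = 72.160
T̂_A − T̂_B = 1.770

1.8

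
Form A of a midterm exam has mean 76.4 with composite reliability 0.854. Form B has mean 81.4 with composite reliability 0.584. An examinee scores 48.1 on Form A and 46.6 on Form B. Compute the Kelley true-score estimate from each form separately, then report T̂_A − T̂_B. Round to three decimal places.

-8.845

T̂_A = 0.854(48.1) + 0.146(76.4) = 52.23180
T̂_B = 0.584(46.6) + 0.416(81.4) = 61.07680
T̂_A − T̂_B = -8.84500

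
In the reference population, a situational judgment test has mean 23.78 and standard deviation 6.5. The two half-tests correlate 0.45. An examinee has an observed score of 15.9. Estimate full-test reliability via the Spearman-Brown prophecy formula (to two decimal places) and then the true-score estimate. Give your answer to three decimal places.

18.894

Spearman-Brown: ρ = 2r/(1 + r) = 2(0.45)/(1 + 0.45) = 0.900/1.45 = 0.6207 → 0.62
Weight the observed score by reliability and the mean by (1 − reliability): T̂ = 0.62·15.9 + 0.38·23.78 = 9.858 + 9.0364 = 18.8944.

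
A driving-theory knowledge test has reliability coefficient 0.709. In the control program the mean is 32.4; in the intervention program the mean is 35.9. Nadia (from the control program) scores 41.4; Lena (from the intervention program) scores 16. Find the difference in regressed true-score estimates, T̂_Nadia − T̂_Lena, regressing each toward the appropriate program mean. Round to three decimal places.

T̂_Nadia = 0.709(41.4) + 0.291(32.4) = 38.78100
T̂_Lena = 0.709(16) + 0.291(35.9) = 21.79090
Difference = 38.78100 − 21.79090 = 16.99010

16.990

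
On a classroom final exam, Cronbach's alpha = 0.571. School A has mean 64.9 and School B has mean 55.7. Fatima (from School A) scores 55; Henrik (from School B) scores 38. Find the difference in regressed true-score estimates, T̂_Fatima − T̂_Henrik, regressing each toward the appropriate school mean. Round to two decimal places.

13.65

T̂_Fatima = 0.571(55) + 0.429(64.9) = 59.2471
T̂_Henrik = 0.571(38) + 0.429(55.7) = 45.5933
Difference = 59.2471 − 45.5933 = 13.6538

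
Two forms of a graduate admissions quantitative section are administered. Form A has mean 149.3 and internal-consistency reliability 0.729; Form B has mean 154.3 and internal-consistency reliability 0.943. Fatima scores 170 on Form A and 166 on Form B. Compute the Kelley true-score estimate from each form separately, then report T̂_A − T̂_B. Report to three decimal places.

T̂_A = 0.729(170) + 0.271(149.3) = 164.39030
T̂_B = 0.943(166) + 0.057(154.3) = 165.33310
T̂_A − T̂_B = -0.94280

-0.943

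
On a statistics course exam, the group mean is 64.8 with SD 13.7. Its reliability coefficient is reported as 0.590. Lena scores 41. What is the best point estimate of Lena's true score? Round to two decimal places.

50.76

T̂ = ρX + (1 − ρ)μ
  = 0.590 × 41 + 0.410 × 64.8
  = 24.190 + 26.5680
  = 50.758
  ≈ 50.76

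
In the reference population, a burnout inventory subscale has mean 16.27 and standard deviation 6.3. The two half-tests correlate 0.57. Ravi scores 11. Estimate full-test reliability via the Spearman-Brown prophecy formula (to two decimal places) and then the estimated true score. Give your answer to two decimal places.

12.42

Spearman-Brown: ρ = 2r/(1 + r) = 2(0.57)/(1 + 0.57) = 1.140/1.57 = 0.7261 → 0.73
T̂ = 0.73(11) + 0.27(16.27) = 8.03 + 4.3929 = 12.423 → 12.42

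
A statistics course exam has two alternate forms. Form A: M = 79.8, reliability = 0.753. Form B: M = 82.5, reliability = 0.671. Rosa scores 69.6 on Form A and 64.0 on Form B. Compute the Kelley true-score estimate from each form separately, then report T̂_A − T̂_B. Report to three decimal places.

T̂_A = 0.753(69.6) + 0.247(79.8) = 72.11940
T̂_B = 0.671(64.0) + 0.329(82.5) = 70.08650
T̂_A − T̂_B = 2.03290

2.033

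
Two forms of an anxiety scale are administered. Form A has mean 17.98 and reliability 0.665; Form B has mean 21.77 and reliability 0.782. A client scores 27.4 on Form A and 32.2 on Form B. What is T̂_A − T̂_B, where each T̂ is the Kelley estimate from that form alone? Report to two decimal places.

T̂_A = 0.665(27.4) + 0.335(17.98) = 24.2443
T̂_B = 0.782(32.2) + 0.218(21.77) = 29.9263
T̂_A − T̂_B = -5.6820

-5.68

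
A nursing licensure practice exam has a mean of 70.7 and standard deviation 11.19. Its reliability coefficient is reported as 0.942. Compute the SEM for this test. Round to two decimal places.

2.69

SEM = SD · √(1 − ρ) = 11.19 × √0.058 = 11.19 × 0.2408 = 2.695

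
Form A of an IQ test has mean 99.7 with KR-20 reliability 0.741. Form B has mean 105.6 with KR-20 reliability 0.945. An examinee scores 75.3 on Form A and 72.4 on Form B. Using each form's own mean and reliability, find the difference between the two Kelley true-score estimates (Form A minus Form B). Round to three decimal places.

7.394

T̂_A = 0.741(75.3) + 0.259(99.7) = 81.61960
T̂_B = 0.945(72.4) + 0.055(105.6) = 74.22600
T̂_A − T̂_B = 7.39360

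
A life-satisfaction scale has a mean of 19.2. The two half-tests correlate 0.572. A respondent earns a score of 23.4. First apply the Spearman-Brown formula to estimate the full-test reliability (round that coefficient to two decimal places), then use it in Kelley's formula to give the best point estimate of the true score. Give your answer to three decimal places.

22.266

Spearman-Brown: ρ = 2r/(1 + r) = 2(0.572)/(1 + 0.572) = 1.1440/1.572 = 0.7277 → 0.73
T̂ = 0.73(23.4) + 0.27(19.2) = 17.082 + 5.184 = 22.2660 → 22.266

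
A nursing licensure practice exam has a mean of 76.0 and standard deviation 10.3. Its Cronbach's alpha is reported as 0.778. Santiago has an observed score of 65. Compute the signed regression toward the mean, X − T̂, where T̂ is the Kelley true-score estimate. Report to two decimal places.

Kelley's formula gives T̂ = 0.778·65 + 0.222·76.0 = 50.570 + 16.8720 = 67.4420.
X − T̂ = 65 − 67.442 = -2.442 → -2.44

-2.44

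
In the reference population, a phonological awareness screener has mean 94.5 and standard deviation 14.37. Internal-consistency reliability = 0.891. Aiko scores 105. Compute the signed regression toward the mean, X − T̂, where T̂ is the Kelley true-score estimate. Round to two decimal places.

Weight the observed score by reliability and the mean by (1 − reliability): T̂ = 0.891·105 + 0.109·94.5 = 93.555 + 10.3005 = 103.8555.
X − T̂ = 105 − 103.856 = 1.144 → 1.14

1.14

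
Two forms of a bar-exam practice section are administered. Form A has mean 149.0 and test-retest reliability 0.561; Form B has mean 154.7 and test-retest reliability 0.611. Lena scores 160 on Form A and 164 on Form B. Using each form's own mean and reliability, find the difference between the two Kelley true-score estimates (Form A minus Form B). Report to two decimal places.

T̂_A = 0.561(160) + 0.439(149.0) = 155.1710
T̂_B = 0.611(164) + 0.389(154.7) = 160.3823
T̂_A − T̂_B = -5.2113

-5.21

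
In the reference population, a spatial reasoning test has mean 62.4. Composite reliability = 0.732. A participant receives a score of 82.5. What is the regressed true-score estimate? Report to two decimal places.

77.11

Weight the observed score by reliability and the mean by (1 − reliability): T̂ = 0.732·82.5 + 0.268·62.4 = 60.3900 + 16.7232 = 77.113.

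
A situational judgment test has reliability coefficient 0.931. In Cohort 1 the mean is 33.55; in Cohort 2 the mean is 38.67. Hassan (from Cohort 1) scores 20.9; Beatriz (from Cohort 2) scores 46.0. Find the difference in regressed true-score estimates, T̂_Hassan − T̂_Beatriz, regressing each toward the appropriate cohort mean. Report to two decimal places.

-23.72

T̂_Hassan = 0.931(20.9) + 0.069(33.55) = 21.7728
T̂_Beatriz = 0.931(46.0) + 0.069(38.67) = 45.4942
Difference = 21.7728 − 45.4942 = -23.7214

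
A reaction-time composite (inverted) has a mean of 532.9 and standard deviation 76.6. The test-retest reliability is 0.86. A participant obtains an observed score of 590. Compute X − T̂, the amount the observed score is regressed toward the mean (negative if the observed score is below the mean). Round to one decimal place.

Regress the observed score toward the mean by the unreliability: T̂ = 0.86·590 + 0.14·532.9 = 507.40 + 74.606 = 582.006.
X − T̂ = 590 − 582.01 = 7.99 → 8.0

8.0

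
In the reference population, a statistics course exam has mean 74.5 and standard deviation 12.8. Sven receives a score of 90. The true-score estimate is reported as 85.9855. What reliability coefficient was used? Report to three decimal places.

0.741

T̂ = ρX + (1 − ρ)μ  ⇒  T̂ − μ = ρ(X − μ)
ρ = (T̂ − μ)/(X − μ) = (85.9855 − 74.5) / (90 − 74.5) = 11.4855 / 15.5 = 0.74100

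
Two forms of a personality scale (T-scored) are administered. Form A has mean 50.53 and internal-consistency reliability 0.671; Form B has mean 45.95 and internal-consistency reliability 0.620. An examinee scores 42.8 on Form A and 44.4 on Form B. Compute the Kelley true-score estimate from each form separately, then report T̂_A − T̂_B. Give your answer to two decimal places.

T̂_A = 0.671(42.8) + 0.329(50.53) = 45.3432
T̂_B = 0.620(44.4) + 0.380(45.95) = 44.9890
T̂_A − T̂_B = 0.3542

0.35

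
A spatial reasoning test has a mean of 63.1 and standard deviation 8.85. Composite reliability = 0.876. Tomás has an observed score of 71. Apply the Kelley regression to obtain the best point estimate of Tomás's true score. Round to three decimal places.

70.020

T̂ = 0.876(71) + 0.124(63.1) = 62.196 + 7.8244 = 70.0204 → 70.020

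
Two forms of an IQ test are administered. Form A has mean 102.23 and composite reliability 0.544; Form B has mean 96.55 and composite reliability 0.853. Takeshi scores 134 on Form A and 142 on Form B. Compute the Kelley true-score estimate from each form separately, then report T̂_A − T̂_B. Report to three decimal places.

-15.806

T̂_A = 0.544(134) + 0.456(102.23) = 119.51288
T̂_B = 0.853(142) + 0.147(96.55) = 135.31885
T̂_A − T̂_B = -15.80597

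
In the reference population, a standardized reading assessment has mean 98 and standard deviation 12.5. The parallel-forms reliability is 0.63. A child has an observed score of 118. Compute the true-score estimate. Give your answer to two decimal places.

T̂ = ρX + (1 − ρ)μ
  = 0.63 × 118 + 0.37 × 98
  = 74.34 + 36.26
  = 110.600
  ≈ 110.60

110.60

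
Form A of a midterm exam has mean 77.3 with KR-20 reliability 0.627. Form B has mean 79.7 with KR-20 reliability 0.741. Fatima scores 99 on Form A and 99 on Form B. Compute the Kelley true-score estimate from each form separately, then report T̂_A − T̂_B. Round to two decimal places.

-3.10

T̂_A = 0.627(99) + 0.373(77.3) = 90.9059
T̂_B = 0.741(99) + 0.259(79.7) = 94.0013
T̂_A − T̂_B = -3.0954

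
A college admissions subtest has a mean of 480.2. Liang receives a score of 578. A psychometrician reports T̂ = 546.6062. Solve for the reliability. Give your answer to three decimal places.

0.679

T̂ = ρX + (1 − ρ)μ  ⇒  T̂ − μ = ρ(X − μ)
ρ = (T̂ − μ)/(X − μ) = (546.6062 − 480.2) / (578 − 480.2) = 66.4062 / 97.8 = 0.67900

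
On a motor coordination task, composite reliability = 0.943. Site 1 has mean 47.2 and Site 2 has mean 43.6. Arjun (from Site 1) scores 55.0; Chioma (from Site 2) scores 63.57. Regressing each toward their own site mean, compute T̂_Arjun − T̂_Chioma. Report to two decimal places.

-7.88

T̂_Arjun = 0.943(55.0) + 0.057(47.2) = 54.5554
T̂_Chioma = 0.943(63.57) + 0.057(43.6) = 62.4317
Difference = 54.5554 − 62.4317 = -7.8763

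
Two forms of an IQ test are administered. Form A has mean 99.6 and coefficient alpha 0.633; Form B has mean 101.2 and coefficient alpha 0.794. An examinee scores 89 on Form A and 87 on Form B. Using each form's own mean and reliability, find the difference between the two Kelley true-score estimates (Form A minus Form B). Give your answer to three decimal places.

2.965

T̂_A = 0.633(89) + 0.367(99.6) = 92.89020
T̂_B = 0.794(87) + 0.206(101.2) = 89.92520
T̂_A − T̂_B = 2.96500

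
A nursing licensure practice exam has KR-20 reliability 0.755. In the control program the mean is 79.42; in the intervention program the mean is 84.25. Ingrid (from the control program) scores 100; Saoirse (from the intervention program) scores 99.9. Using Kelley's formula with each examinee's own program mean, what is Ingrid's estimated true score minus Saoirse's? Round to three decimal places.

T̂_Ingrid = 0.755(100) + 0.245(79.42) = 94.95790
T̂_Saoirse = 0.755(99.9) + 0.245(84.25) = 96.06575
Difference = 94.95790 − 96.06575 = -1.10785

-1.108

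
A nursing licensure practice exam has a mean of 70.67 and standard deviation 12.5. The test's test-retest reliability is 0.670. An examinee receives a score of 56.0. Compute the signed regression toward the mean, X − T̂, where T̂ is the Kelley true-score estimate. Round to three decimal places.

-4.841

Kelley's formula gives T̂ = 0.670·56.0 + 0.330·70.67 = 37.5200 + 23.32110 = 60.84110.
X − T̂ = 56.0 − 60.8411 = -4.8411 → -4.841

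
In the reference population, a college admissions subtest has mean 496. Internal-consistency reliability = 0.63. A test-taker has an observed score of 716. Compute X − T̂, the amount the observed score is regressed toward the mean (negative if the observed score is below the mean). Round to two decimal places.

Weight the observed score by reliability and the mean by (1 − reliability): T̂ = 0.63·716 + 0.37·496 = 451.08 + 183.52 = 634.6000.
X − T̂ = 716 − 634.600 = 81.400 → 81.40

81.40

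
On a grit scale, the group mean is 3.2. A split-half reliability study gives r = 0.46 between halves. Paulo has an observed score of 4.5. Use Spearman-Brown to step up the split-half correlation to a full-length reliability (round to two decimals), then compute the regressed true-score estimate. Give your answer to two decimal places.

Spearman-Brown: ρ = 2r/(1 + r) = 2(0.46)/(1 + 0.46) = 0.920/1.46 = 0.6301 → 0.63
Kelley's formula gives T̂ = 0.63·4.5 + 0.37·3.2 = 2.835 + 1.184 = 4.019.

4.02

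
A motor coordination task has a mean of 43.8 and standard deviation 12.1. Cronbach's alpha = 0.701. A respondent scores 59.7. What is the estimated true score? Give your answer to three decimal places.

Regress the observed score toward the mean by the unreliability: T̂ = 0.701·59.7 + 0.299·43.8 = 41.8497 + 13.0962 = 54.9459.

54.946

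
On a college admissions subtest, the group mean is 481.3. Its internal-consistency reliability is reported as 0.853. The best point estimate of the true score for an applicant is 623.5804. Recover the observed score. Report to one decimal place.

T̂ = ρX + (1 − ρ)μ  ⇒  X = (T̂ − (1 − ρ)μ) / ρ
X = (623.5804 − 0.147 × 481.3) / 0.853 = (623.5804 − 70.7511) / 0.853 = 552.8293 / 0.853 = 648.100

648.1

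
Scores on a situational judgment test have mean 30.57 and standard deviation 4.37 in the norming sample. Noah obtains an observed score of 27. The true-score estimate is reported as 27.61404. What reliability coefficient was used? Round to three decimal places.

0.828

T̂ = ρX + (1 − ρ)μ  ⇒  T̂ − μ = ρ(X − μ)
ρ = (T̂ − μ)/(X − μ) = (27.61404 − 30.57) / (27 − 30.57) = -2.95596 / -3.57 = 0.82800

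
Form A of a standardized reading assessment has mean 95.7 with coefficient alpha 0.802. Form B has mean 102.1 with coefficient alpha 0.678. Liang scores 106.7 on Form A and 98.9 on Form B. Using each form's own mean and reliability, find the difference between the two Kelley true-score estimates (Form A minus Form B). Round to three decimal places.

T̂_A = 0.802(106.7) + 0.198(95.7) = 104.52200
T̂_B = 0.678(98.9) + 0.322(102.1) = 99.93040
T̂_A − T̂_B = 4.59160

4.592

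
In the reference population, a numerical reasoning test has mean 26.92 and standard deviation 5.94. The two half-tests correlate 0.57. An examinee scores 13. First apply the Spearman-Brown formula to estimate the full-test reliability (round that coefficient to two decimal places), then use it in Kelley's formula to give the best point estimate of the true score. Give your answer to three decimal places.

16.758

Spearman-Brown: ρ = 2r/(1 + r) = 2(0.57)/(1 + 0.57) = 1.140/1.57 = 0.7261 → 0.73
Weight the observed score by reliability and the mean by (1 − reliability): T̂ = 0.73·13 + 0.27·26.92 = 9.49 + 7.2684 = 16.7584.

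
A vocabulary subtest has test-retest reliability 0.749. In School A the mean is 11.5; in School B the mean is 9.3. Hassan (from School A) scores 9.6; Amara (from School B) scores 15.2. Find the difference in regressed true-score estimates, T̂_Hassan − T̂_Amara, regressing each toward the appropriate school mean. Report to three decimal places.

-3.642

T̂_Hassan = 0.749(9.6) + 0.251(11.5) = 10.07690
T̂_Amara = 0.749(15.2) + 0.251(9.3) = 13.71910
Difference = 10.07690 − 13.71910 = -3.64220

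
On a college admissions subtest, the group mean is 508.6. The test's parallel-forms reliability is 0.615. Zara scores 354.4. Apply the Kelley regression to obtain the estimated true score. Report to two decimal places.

413.77

Weight the observed score by reliability and the mean by (1 − reliability): T̂ = 0.615·354.4 + 0.385·508.6 = 217.9560 + 195.8110 = 413.767.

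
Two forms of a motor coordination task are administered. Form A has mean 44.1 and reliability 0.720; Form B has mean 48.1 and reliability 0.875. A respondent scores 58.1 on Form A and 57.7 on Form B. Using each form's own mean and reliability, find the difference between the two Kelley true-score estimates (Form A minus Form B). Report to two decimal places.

-2.32

T̂_A = 0.720(58.1) + 0.280(44.1) = 54.1800
T̂_B = 0.875(57.7) + 0.125(48.1) = 56.5000
T̂_A − T̂_B = -2.3200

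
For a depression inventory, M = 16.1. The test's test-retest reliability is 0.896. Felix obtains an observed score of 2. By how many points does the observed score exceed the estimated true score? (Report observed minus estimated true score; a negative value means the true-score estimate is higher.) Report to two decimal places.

T̂ = ρX + (1 − ρ)μ
  = 0.896 × 2 + 0.104 × 16.1
  = 1.792 + 1.6744
  = 3.4664
  ≈ 3.466
X − T̂ = 2 − 3.466 = -1.466 → -1.47

-1.47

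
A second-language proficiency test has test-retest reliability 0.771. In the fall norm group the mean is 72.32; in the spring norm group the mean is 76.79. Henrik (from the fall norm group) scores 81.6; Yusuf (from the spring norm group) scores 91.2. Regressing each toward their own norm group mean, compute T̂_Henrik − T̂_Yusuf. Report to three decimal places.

T̂_Henrik = 0.771(81.6) + 0.229(72.32) = 79.47488
T̂_Yusuf = 0.771(91.2) + 0.229(76.79) = 87.90011
Difference = 79.47488 − 87.90011 = -8.42523

-8.425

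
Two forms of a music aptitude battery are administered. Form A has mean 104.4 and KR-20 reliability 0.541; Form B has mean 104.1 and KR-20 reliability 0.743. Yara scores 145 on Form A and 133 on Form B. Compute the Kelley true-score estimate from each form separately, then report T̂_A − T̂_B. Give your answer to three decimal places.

T̂_A = 0.541(145) + 0.459(104.4) = 126.36460
T̂_B = 0.743(133) + 0.257(104.1) = 125.57270
T̂_A − T̂_B = 0.79190

0.792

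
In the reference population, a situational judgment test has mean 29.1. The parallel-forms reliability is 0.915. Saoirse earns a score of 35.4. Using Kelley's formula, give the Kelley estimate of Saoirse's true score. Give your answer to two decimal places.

34.86

Regress the observed score toward the mean by the unreliability: T̂ = 0.915·35.4 + 0.085·29.1 = 32.3910 + 2.4735 = 34.864.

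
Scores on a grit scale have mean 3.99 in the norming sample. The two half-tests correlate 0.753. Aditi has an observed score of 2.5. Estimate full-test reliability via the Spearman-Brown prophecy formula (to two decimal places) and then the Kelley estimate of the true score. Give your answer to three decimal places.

2.709

Spearman-Brown: ρ = 2r/(1 + r) = 2(0.753)/(1 + 0.753) = 1.5060/1.753 = 0.8591 → 0.86
Weight the observed score by reliability and the mean by (1 − reliability): T̂ = 0.86·2.5 + 0.14·3.99 = 2.150 + 0.5586 = 2.7086.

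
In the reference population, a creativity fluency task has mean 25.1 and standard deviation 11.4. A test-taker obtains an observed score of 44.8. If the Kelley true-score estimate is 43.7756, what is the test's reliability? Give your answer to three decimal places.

T̂ = ρX + (1 − ρ)μ  ⇒  T̂ − μ = ρ(X − μ)
ρ = (T̂ − μ)/(X − μ) = (43.7756 − 25.1) / (44.8 − 25.1) = 18.6756 / 19.7 = 0.94800

0.948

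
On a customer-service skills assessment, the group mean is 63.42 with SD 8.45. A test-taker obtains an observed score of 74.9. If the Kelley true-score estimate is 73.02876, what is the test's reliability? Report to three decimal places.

T̂ = ρX + (1 − ρ)μ  ⇒  T̂ − μ = ρ(X − μ)
ρ = (T̂ − μ)/(X − μ) = (73.02876 − 63.42) / (74.9 − 63.42) = 9.60876 / 11.48 = 0.83700

0.837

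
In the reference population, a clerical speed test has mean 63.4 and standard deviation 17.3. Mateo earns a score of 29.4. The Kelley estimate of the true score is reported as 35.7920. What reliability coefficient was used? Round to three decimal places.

T̂ = ρX + (1 − ρ)μ  ⇒  T̂ − μ = ρ(X − μ)
ρ = (T̂ − μ)/(X − μ) = (35.7920 − 63.4) / (29.4 − 63.4) = -27.6080 / -34.0 = 0.81200

0.812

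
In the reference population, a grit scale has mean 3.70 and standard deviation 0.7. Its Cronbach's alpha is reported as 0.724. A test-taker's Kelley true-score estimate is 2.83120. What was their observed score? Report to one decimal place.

2.5

T̂ = ρX + (1 − ρ)μ  ⇒  X = (T̂ − (1 − ρ)μ) / ρ
X = (2.83120 − 0.276 × 3.70) / 0.724 = (2.83120 − 1.02120) / 0.724 = 1.81000 / 0.724 = 2.500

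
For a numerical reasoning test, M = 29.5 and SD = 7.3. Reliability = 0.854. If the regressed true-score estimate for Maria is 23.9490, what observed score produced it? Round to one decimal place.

23.0

T̂ = ρX + (1 − ρ)μ  ⇒  X = (T̂ − (1 − ρ)μ) / ρ
X = (23.9490 − 0.146 × 29.5) / 0.854 = (23.9490 − 4.3070) / 0.854 = 19.6420 / 0.854 = 23.000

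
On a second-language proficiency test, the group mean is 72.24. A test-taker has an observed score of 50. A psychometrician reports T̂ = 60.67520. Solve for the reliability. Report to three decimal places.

T̂ = ρX + (1 − ρ)μ  ⇒  T̂ − μ = ρ(X − μ)
ρ = (T̂ − μ)/(X − μ) = (60.67520 − 72.24) / (50 − 72.24) = -11.56480 / -22.24 = 0.52000

0.520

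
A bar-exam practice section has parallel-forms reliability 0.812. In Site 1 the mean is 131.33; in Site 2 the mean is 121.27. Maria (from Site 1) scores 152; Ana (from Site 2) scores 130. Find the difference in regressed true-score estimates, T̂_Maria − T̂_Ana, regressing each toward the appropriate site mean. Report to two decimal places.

19.76

T̂_Maria = 0.812(152) + 0.188(131.33) = 148.1140
T̂_Ana = 0.812(130) + 0.188(121.27) = 128.3588
Difference = 148.1140 − 128.3588 = 19.7553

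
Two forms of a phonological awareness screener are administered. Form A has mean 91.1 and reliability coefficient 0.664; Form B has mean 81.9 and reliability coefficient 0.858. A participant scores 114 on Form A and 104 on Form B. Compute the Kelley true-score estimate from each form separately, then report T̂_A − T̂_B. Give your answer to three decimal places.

T̂_A = 0.664(114) + 0.336(91.1) = 106.30560
T̂_B = 0.858(104) + 0.142(81.9) = 100.86180
T̂_A − T̂_B = 5.44380

5.444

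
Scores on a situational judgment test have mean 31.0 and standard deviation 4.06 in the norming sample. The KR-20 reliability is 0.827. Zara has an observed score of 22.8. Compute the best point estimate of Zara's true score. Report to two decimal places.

T̂ = ρX + (1 − ρ)μ
  = 0.827 × 22.8 + 0.173 × 31.0
  = 18.8556 + 5.3630
  = 24.219
  ≈ 24.22

24.22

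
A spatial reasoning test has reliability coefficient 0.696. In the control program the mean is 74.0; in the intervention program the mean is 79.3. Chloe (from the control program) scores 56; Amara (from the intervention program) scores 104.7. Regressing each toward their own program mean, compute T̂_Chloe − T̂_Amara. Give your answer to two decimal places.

T̂_Chloe = 0.696(56) + 0.304(74.0) = 61.4720
T̂_Amara = 0.696(104.7) + 0.304(79.3) = 96.9784
Difference = 61.4720 − 96.9784 = -35.5064

-35.51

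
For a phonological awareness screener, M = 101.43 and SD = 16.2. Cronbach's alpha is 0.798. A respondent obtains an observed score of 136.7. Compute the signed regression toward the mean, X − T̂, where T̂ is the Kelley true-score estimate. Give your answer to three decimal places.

7.125

T̂ = ρX + (1 − ρ)μ
  = 0.798 × 136.7 + 0.202 × 101.43
  = 109.0866 + 20.48886
  = 129.57546
  ≈ 129.5755
X − T̂ = 136.7 − 129.5755 = 7.1245 → 7.125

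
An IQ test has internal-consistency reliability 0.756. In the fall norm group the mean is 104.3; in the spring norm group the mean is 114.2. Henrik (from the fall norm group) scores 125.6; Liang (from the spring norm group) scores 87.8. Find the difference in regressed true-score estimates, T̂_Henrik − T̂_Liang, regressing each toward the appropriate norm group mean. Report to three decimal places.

26.161

T̂_Henrik = 0.756(125.6) + 0.244(104.3) = 120.40280
T̂_Liang = 0.756(87.8) + 0.244(114.2) = 94.24160
Difference = 120.40280 − 94.24160 = 26.16120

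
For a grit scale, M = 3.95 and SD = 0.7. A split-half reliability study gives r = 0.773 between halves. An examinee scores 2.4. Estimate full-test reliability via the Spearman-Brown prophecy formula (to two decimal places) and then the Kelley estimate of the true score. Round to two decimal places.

Spearman-Brown: ρ = 2r/(1 + r) = 2(0.773)/(1 + 0.773) = 1.5460/1.773 = 0.8720 → 0.87
T̂ = 0.87(2.4) + 0.13(3.95) = 2.088 + 0.5135 = 2.602 → 2.60

2.60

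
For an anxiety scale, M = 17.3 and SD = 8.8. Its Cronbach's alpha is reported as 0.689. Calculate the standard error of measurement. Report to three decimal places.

SEM = SD · √(1 − ρ) = 8.8 × √0.311 = 8.8 × 0.5577 = 4.9075

4.908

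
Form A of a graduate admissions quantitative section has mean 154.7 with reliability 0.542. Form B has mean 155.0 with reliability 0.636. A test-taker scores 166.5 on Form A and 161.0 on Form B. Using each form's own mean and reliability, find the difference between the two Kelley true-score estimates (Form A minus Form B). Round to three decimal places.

2.280

T̂_A = 0.542(166.5) + 0.458(154.7) = 161.09560
T̂_B = 0.636(161.0) + 0.364(155.0) = 158.81600
T̂_A − T̂_B = 2.27960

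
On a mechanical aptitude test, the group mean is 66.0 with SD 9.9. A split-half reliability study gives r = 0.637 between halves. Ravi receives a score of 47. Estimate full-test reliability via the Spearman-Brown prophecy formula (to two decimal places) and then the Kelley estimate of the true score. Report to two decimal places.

Spearman-Brown: ρ = 2r/(1 + r) = 2(0.637)/(1 + 0.637) = 1.2740/1.637 = 0.7783 → 0.78
T̂ = ρX + (1 − ρ)μ
  = 0.78 × 47 + 0.22 × 66.0
  = 36.66 + 14.520
  = 51.180
  ≈ 51.18

51.18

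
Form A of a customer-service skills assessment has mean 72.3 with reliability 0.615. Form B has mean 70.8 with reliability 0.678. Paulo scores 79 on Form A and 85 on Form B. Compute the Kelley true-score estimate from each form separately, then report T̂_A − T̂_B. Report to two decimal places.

T̂_A = 0.615(79) + 0.385(72.3) = 76.4205
T̂_B = 0.678(85) + 0.322(70.8) = 80.4276
T̂_A − T̂_B = -4.0071

-4.01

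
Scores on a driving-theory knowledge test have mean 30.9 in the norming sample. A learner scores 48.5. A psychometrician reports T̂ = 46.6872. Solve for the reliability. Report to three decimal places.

T̂ = ρX + (1 − ρ)μ  ⇒  T̂ − μ = ρ(X − μ)
ρ = (T̂ − μ)/(X − μ) = (46.6872 − 30.9) / (48.5 − 30.9) = 15.7872 / 17.6 = 0.89700

0.897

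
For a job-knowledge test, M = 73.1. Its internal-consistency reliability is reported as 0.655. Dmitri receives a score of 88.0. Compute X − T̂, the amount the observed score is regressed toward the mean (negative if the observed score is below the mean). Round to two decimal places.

5.14

Regress the observed score toward the mean by the unreliability: T̂ = 0.655·88.0 + 0.345·73.1 = 57.6400 + 25.2195 = 82.8595.
X − T̂ = 88.0 − 82.859 = 5.141 → 5.14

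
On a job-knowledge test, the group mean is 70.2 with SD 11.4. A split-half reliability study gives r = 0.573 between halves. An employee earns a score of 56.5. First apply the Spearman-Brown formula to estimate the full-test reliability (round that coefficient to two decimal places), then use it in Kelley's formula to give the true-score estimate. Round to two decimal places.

Spearman-Brown: ρ = 2r/(1 + r) = 2(0.573)/(1 + 0.573) = 1.1460/1.573 = 0.7285 → 0.73
T̂ = ρX + (1 − ρ)μ
  = 0.73 × 56.5 + 0.27 × 70.2
  = 41.245 + 18.954
  = 60.199
  ≈ 60.20

60.20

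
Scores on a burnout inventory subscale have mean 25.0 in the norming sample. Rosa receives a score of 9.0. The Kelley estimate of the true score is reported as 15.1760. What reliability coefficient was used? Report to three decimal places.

T̂ = ρX + (1 − ρ)μ  ⇒  T̂ − μ = ρ(X − μ)
ρ = (T̂ − μ)/(X − μ) = (15.1760 − 25.0) / (9.0 − 25.0) = -9.8240 / -16.0 = 0.61400

0.614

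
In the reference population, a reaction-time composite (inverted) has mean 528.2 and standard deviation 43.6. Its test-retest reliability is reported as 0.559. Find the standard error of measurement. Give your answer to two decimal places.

28.95

SEM = SD · √(1 − ρ) = 43.6 × √0.441 = 43.6 × 0.6641 = 28.954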